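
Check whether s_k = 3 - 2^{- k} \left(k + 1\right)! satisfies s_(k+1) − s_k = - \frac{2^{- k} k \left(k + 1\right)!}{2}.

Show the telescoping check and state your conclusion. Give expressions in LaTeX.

s_(k+1) = -2**(-k - 1)*factorial(k + 2) + 3
s_(k+1) − s_k = -k*factorial(k + 1)/(2*2**k)
(s_(k+1) − s_k) − t_k = 0

valid (s_(k+1) − s_k reduces to t_k)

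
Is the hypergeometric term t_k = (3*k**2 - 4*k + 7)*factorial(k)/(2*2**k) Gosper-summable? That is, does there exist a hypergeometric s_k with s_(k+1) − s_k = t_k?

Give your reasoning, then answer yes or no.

t_(k+1)/t_k = (k + 1)*(-4*k + 3*(k + 1)**2 + 3)/(2*(3*k**2 - 4*k + 7)).
Gosper form: A/B · C(k+1)/C(k) with A=k/2 + 1/2, B=1, C=k**2 - 4*k/3 + 7/3.
f must satisfy (k/2 + 1/2)·f(k+1) − (1)·f(k) = k**2 - 4*k/3 + 7/3.
d = 1 from the (1,0,2) case.
Coefficient equations give f(k) = 2*(3*k - 4)/3.
Certificate R = B(k−1)f/C = 2*(3*k - 4)/(3*k**2 - 4*k + 7) gives s_k = (3*k - 4)*factorial(k)/2**k.
Δs = (3*k**2 - 4*k + 7)*factorial(k)/(2*2**k), as required.

Yes. s_k = (3*k - 4)*factorial(k)/2**k.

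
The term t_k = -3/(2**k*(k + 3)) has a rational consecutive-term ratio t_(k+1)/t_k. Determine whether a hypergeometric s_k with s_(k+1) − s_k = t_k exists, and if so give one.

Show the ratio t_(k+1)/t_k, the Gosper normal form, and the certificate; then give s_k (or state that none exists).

The ratio is (k + 3)/(2*(k + 4)).
Factor: A=k/2 + 3/2; B=k + 4; C=1.
Key eq: (k/2 + 3/2)·f(k+1) = (k + 3)·f(k) + (1).
d = -1 from the (1,1,0) case.
d = -1 < 0 ⇒ no nonzero polynomial f; not summable.

no hypergeometric antidifference exists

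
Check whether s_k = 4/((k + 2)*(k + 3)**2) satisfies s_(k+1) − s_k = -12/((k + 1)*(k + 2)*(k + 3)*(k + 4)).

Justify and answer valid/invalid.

Invalid: residual 8*(4*k + 13)/(k**6 + 17*k**5 + 117*k**4 + 415*k**3 + 794*k**2 + 768*k + 288) ≠ 0.

s_(k+1) = 4/((k + 3)*(k + 4)**2)
s_(k+1) − s_k = 4*(-3*k - 10)/(k**5 + 16*k**4 + 101*k**3 + 314*k**2 + 480*k + 288)
(s_(k+1) − s_k) − t_k = 8*(4*k + 13)/(k**6 + 17*k**5 + 117*k**4 + 415*k**3 + 794*k**2 + 768*k + 288)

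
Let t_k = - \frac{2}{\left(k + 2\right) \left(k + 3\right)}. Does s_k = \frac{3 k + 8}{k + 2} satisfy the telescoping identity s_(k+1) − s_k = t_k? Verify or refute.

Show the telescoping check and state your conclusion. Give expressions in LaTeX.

valid; difference matches t_k

s_(k+1) = (3*k + 11)/(k + 3)
s_(k+1) − s_k = -2/(k**2 + 5*k + 6)
(s_(k+1) − s_k) − t_k = 0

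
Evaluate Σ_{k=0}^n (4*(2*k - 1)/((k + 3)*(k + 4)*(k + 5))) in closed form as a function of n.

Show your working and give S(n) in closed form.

t_(k+1)/t_k = (k + 3)*(2*k + 1)/((k + 6)*(2*k - 1)).
Take A(k)=k + 3, B(k)=k + 6, C(k)=k - 1/2.
Solve (k + 3)·f(k+1) − (k + 5)·f(k) = k - 1/2.
d = 2 from the (1,1,1) case.
Match coefficients ⇒ f(k) = k*(5*k - 13)/48.
So s_k = (B(k−1)f/C)·t_k = (k*(k + 5)*(5*k - 13)/(24*(2*k - 1)))·t_k = k*(5*k - 13)/(6*(k + 3)*(k + 4)).
Δs = 4*(2*k - 1)/(k**3 + 12*k**2 + 47*k + 60), as required.
Σ_(k=0)^n t_k = s_(n+1) − s_(0) = ((5*n**2 - 3*n - 8)/(6*(n**2 + 9*n + 20))) − (0), i.e. (5*n**2 - 3*n - 8)/(6*(n**2 + 9*n + 20)).

S(n) = (5*n**2 - 3*n - 8)/(6*(n**2 + 9*n + 20))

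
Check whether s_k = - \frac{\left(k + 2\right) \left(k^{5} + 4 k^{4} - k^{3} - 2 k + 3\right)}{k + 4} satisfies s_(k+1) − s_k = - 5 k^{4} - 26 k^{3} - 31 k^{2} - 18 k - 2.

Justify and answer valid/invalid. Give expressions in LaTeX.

s_(k+1) = -(k + 3)*(-2*k + (k + 1)**5 + 4*(k + 1)**4 - (k + 1)**3 + 1)/(k + 5)
s_(k+1) − s_k = (-5*k**6 - 63*k**5 - 281*k**4 - 545*k**3 - 500*k**2 - 226*k - 30)/(k**2 + 9*k + 20)
(s_(k+1) − s_k) − t_k = 2*(4*k**5 + 42*k**4 + 136*k**3 + 142*k**2 + 76*k + 5)/(k**2 + 9*k + 20)

Invalid: residual \frac{2 \left(4 k^{5} + 42 k^{4} + 136 k^{3} + 142 k^{2} + 76 k + 5\right)}{k^{2} + 9 k + 20} ≠ 0.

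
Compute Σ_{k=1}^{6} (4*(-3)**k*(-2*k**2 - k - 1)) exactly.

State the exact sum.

Σ = -185892

Step 1: r(k) = 3*(-2*k**2 - 5*k - 4)/(2*k**2 + k + 1).
A = -3, B = 1, C = k**2 + k/2 + 1/2.
Solve (-3)·f(k+1) − (1)·f(k) = k**2 + k/2 + 1/2.
Degrees (0,0,2) ⇒ d ≤ 2.
Solving with deg f ≤ 2: f(k) = -(2*k**2 - 2*k + 1)/8.
Get s_k = R·t_k = (-3)**k*(2*k**2 - 2*k + 1) with R(k) = B(k−1)f(k)/C(k) = -(2*k**2 - 2*k + 1)/(4*(2*k**2 + k + 1)).
s_(k+1) − s_k = 4*(-3)**k*(-2*k**2 - k - 1) = t_k.
Σ_(k=1)^(6) t_k = s_(7) − s_(1) = -185895 − (-3) = -185892.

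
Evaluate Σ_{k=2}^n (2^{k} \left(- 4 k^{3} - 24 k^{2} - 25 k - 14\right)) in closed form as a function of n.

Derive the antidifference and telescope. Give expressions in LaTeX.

Step 1: r(k) = 2*(4*k**3 + 36*k**2 + 85*k + 67)/(4*k**3 + 24*k**2 + 25*k + 14).
Factor: A=2; B=1; C=k**3 + 6*k**2 + 25*k/4 + 7/2.
Key eq: (2)·f(k+1) = (1)·f(k) + (k**3 + 6*k**2 + 25*k/4 + 7/2).
Bound: deg f ≤ 3.
A polynomial solution: f(k) = (4*k**3 + k + 4)/4.
Certificate R = B(k−1)f/C = (4*k**3 + k + 4)/(4*k**3 + 24*k**2 + 25*k + 14) gives s_k = 2**k*(-4*k**3 - k - 4).
Check: Δs_k = 2**k*(4*k**3 - k - 8*(k + 1)**3 - 6). ✓
Telescope: S(n) = s_(n+1) − s_(2) = 2**(n + 1)*(-4*n**3 - 12*n**2 - 13*n - 9) − (-152) = -8*2**n*n**3 - 24*2**n*n**2 - 26*2**n*n - 18*2**n + 152.

S(n) = - 8 \cdot 2^{n} n^{3} - 24 \cdot 2^{n} n^{2} - 26 \cdot 2^{n} n - 18 \cdot 2^{n} + 152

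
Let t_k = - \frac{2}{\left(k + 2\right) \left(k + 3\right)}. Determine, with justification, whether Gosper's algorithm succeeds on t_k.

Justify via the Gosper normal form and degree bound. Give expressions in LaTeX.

t_(k+1)/t_k = (k + 2)/(k + 4).
Normal form (A,B,C) = (k + 2, k + 4, 1).
f must satisfy (k + 2)·f(k+1) − (k + 3)·f(k) = 1.
From deg A=1, deg B=1, deg C=0: d=1.
Solving with deg f ≤ 1: f(k) = k/2.
Certificate R = B(k−1)f/C = k*(k + 3)/2 gives s_k = -k/(k + 2).
s_(k+1) − s_k = -2/(k**2 + 5*k + 6) = t_k.

Yes. s_k = - \frac{k}{k + 2}.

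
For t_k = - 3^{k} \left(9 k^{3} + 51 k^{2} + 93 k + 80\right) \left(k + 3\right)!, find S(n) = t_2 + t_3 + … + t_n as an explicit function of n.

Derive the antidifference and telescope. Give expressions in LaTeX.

S(n) = - 9 \cdot 3^{n} n^{2} \left(n + 4\right)! - 18 \cdot 3^{n} n \left(n + 4\right)! - 21 \cdot 3^{n} \left(n + 4\right)! + 17280

t_(k+1)/t_k = 3*(9*k**4 + 114*k**3 + 534*k**2 + 1121*k + 932)/(9*k**3 + 51*k**2 + 93*k + 80).
Gosper form: A/B · C(k+1)/C(k) with A=3*k + 12, B=1, C=k**3 + 17*k**2/3 + 31*k/3 + 80/9.
Set up (3*k + 12)·f(k+1) − (1)·f(k) − (k**3 + 17*k**2/3 + 31*k/3 + 80/9) = 0.
From deg A=1, deg B=0, deg C=3: d=2.
Coefficient equations give f(k) = (3*k**2 + 4)/9.
R(k) = B(k−1)·f(k)/C(k) = (3*k**2 + 4)/(9*k**3 + 51*k**2 + 93*k + 80); s_k = R·t_k = -3**k*(3*k**2 + 4)*factorial(k + 3).
s_(k+1) − s_k = -3**k*(9*k**3 + 51*k**2 + 93*k + 80)*factorial(k + 3) = t_k.
Telescope: S(n) = s_(n+1) − s_(2) = -3**(n + 1)*(3*n**2 + 6*n + 7)*factorial(n + 4) − (-17280) = -9*3**n*n**2*factorial(n + 4) - 18*3**n*n*factorial(n + 4) - 21*3**n*factorial(n + 4) + 17280.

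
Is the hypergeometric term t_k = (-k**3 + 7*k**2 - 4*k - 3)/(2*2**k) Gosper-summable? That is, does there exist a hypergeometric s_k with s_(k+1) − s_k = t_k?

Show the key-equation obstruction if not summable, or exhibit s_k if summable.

Step 1: r(k) = (k**3 - 4*k**2 - 7*k + 1)/(2*(k**3 - 7*k**2 + 4*k + 3)).
A = 1/2, B = 1, C = k**3 - 7*k**2 + 4*k + 3.
Set up (1/2)·f(k+1) − (1)·f(k) − (k**3 - 7*k**2 + 4*k + 3) = 0.
d = 3 from the (0,0,3) case.
Solving with deg f ≤ 3: f(k) = -2*(k**3 - 4*k**2 - k - 1).
Then R = B(k−1)f/C = -2*(k**3 - 4*k**2 - k - 1)/(k**3 - 7*k**2 + 4*k + 3), so s_k = R(k)·t_k = (k**3 - 4*k**2 - k - 1)/2**k.
s_(k+1) − s_k = (-k**3 + 7*k**2 - 4*k - 3)/(2*2**k) = t_k.

Yes. s_k = (k**3 - 4*k**2 - k - 1)/2**k.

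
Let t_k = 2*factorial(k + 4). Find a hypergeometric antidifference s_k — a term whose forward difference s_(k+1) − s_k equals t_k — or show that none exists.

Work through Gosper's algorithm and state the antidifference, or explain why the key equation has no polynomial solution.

The ratio is k + 5.
Take A(k)=k + 5, B(k)=1, C(k)=1.
Solve (k + 5)·f(k+1) − (1)·f(k) = 1.
deg f ≤ -1 (via 1,0,0).
Bound -1 < 0, so the key equation has no polynomial solution.

no hypergeometric antidifference exists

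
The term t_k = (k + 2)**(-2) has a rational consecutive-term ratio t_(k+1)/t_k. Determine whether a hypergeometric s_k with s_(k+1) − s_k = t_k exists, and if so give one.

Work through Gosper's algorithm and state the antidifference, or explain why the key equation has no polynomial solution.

not Gosper-summable; s_k does not exist

Step 1: r(k) = (k + 2)**2/(k + 3)**2.
A = k**2 + 4*k + 4, B = k**2 + 6*k + 9, C = 1.
Set up (k**2 + 4*k + 4)·f(k+1) − (k**2 + 4*k + 4)·f(k) − (1) = 0.
Bound: deg f ≤ 0.
Put f(k) = c0: A·f(k+1) − B(k−1)·f(k) − C = -1; need -1 = 0 — inconsistent ⇒ no f, not summable.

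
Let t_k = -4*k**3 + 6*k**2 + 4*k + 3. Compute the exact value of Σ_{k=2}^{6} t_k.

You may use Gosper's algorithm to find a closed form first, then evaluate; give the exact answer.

Σ = -1125

Compute t_(k+1)/t_k: get (4*k**3 + 6*k**2 - 4*k - 9)/(4*k**3 - 6*k**2 - 4*k - 3).
Gosper form: A/B · C(k+1)/C(k) with A=1, B=1, C=k**3 - 3*k**2/2 - k - 3/4.
f must satisfy (1)·f(k+1) − (1)·f(k) = k**3 - 3*k**2/2 - k - 3/4.
From deg A=0, deg B=0, deg C=3: d=4.
Solve for f: f(k) = k*(k**3 - 4*k**2 + 2*k - 2)/4 (degree 4 ≤ 4).
Then R = B(k−1)f/C = k*(k**3 - 4*k**2 + 2*k - 2)/(4*k**3 - 6*k**2 - 4*k - 3), so s_k = R(k)·t_k = k*(-k**3 + 4*k**2 - 2*k + 2).
Verify: -4*k**3 + 6*k**2 + 4*k + 3 matches t_k.
Σ_(k=2)^(6) t_k = s_(7) − s_(2) = -1113 − (12) = -1125.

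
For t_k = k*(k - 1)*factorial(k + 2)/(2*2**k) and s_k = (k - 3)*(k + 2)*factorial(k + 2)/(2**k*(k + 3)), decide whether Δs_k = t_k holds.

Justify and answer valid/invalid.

s_(k+1) = (k - 2)*(k + 3)*factorial(k + 3)/(2*2**k*(k + 4))
s_(k+1) − s_k = (k + 1)*(k**3 + 4*k**2 - k - 6)*factorial(k + 2)/(2*2**k*(k + 3)*(k + 4))
(s_(k+1) − s_k) − t_k = -(k**3 + 2*k**2 - 5*k + 6)*factorial(k + 2)/(2*2**k*(k + 3)*(k + 4))

Invalid: residual -(k**3 + 2*k**2 - 5*k + 6)*factorial(k + 2)/(2*2**k*(k + 3)*(k + 4)) ≠ 0.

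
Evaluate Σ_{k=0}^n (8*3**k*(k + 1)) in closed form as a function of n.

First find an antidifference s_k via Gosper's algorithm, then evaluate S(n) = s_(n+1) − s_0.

S(n) = 12*3**n*n + 6*3**n + 2

t_(k+1)/t_k = 3*(k + 2)/(k + 1).
Factor: A=3; B=1; C=k + 1.
Set up (3)·f(k+1) − (1)·f(k) − (k + 1) = 0.
Degrees (0,0,1) ⇒ d ≤ 1.
A polynomial solution: f(k) = (2*k - 1)/4.
Then R = B(k−1)f/C = (2*k - 1)/(4*(k + 1)), so s_k = R(k)·t_k = 3**k*(4*k - 2).
s_(k+1) − s_k = 8*3**k*(k + 1) = t_k.
Evaluate: s_(n+1) = 3**(n + 1)*(4*n + 2); subtract s_(0) = -2 ⇒ S(n) = 12*3**n*n + 6*3**n + 2.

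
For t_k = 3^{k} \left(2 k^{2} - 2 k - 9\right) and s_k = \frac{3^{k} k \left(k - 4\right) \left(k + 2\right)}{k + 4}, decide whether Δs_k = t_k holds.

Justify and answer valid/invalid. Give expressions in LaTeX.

Invalid: residual \frac{3^{k} \left(- 4 k^{3} - 10 k^{2} + 26 k + 72\right)}{k^{2} + 9 k + 20} ≠ 0.

s_(k+1) = 3**(k + 1)*(k - 3)*(k + 1)*(k + 3)/(k + 5)
s_(k+1) − s_k = 3**k*(2*k**4 + 12*k**3 + 3*k**2 - 95*k - 108)/(k**2 + 9*k + 20)
(s_(k+1) − s_k) − t_k = 3**k*(-4*k**3 - 10*k**2 + 26*k + 72)/(k**2 + 9*k + 20)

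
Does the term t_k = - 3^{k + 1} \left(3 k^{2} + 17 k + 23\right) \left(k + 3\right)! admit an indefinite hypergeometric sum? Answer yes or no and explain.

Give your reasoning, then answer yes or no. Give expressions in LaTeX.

Yes. s_k = - 3^{k + 1} \left(k + 1\right) \left(k + 3\right)!.

The ratio is 3*(3*k**3 + 35*k**2 + 135*k + 172)/(3*k**2 + 17*k + 23).
Gosper form: A/B · C(k+1)/C(k) with A=3*k + 12, B=1, C=k**2 + 17*k/3 + 23/3.
Set up (3*k + 12)·f(k+1) − (1)·f(k) − (k**2 + 17*k/3 + 23/3) = 0.
deg f ≤ 1 (via 1,0,2).
Match coefficients ⇒ f(k) = (k + 1)/3.
Certificate R = B(k−1)f/C = (k + 1)/(3*k**2 + 17*k + 23) gives s_k = -3**(k + 1)*(k + 1)*factorial(k + 3).
Verify: -3**(k + 1)*(3*k**2 + 17*k + 23)*factorial(k + 3) matches t_k.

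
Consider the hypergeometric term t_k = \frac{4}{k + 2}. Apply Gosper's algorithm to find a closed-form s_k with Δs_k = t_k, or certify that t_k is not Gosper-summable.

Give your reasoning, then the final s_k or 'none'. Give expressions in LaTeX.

not Gosper-summable; s_k does not exist

r(k) = (k + 2)/(k + 3) after simplifying.
So A=k + 2 and B=k + 3, with C=1.
Set up (k + 2)·f(k+1) − (k + 2)·f(k) − (1) = 0.
Bound: deg f ≤ 0.
Generic f = c0 gives residual -1; -1 = 0 cannot hold, so t_k is not Gosper-summable.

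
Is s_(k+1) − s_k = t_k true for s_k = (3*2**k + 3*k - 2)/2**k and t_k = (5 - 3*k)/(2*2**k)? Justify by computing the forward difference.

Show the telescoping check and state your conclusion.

Valid — Δs_k = t_k.

s_(k+1) = (6*2**k + 3*k + 1)/(2*2**k)
s_(k+1) − s_k = (5 - 3*k)/(2*2**k)
(s_(k+1) − s_k) − t_k = 0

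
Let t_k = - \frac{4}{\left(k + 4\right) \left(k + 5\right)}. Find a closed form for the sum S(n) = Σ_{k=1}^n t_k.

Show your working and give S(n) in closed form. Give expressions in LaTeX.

The ratio is (k + 4)/(k + 6).
So A=k + 4 and B=k + 6, with C=1.
f must satisfy (k + 4)·f(k+1) − (k + 5)·f(k) = 1.
Bound: deg f ≤ 1.
A polynomial solution: f(k) = k/4.
R(k) = B(k−1)·f(k)/C(k) = k*(k + 5)/4; s_k = R·t_k = -k/(k + 4).
Check: Δs_k = -4/(k**2 + 9*k + 20). ✓
Telescope: S(n) = s_(n+1) − s_(1) = (-n - 1)/(n + 5) − (-1/5) = -4*n/(5*n + 25).

S(n) = - \frac{4 n}{5 n + 25}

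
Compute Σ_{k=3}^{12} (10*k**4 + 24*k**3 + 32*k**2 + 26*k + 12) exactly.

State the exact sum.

Σ = 775440

Compute t_(k+1)/t_k: get (5*k**4 + 32*k**3 + 82*k**2 + 101*k + 52)/(5*k**4 + 12*k**3 + 16*k**2 + 13*k + 6).
Normal form (A,B,C) = (1, 1, k**4 + 12*k**3/5 + 16*k**2/5 + 13*k/5 + 6/5).
Key eq: (1)·f(k+1) = (1)·f(k) + (k**4 + 12*k**3/5 + 16*k**2/5 + 13*k/5 + 6/5).
Degrees (0,0,4) ⇒ d ≤ 5.
Match coefficients ⇒ f(k) = k*(2*k**4 + k**3 + 2*k**2 + 3*k + 4)/10.
Certificate R = B(k−1)f/C = k*(2*k**4 + k**3 + 2*k**2 + 3*k + 4)/(2*(5*k**4 + 12*k**3 + 16*k**2 + 13*k + 6)) gives s_k = k*(2*k**4 + k**3 + 2*k**2 + 3*k + 4).
Check: Δs_k = 10*k**4 + 24*k**3 + 32*k**2 + 26*k + 12. ✓
Telescoping: Σ = s_(13) − s_(3) = 776100 − (660) = 775440.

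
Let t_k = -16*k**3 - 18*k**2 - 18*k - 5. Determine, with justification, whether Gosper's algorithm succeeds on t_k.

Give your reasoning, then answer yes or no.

Yes. s_k = k*(-4*k**3 + 2*k**2 - 4*k + 1).

r(k) = (16*k**3 + 66*k**2 + 102*k + 57)/(16*k**3 + 18*k**2 + 18*k + 5) after simplifying.
So A=1 and B=1, with C=k**3 + 9*k**2/8 + 9*k/8 + 5/16.
Need (1)·f(k+1) − (1)·f(k) = k**3 + 9*k**2/8 + 9*k/8 + 5/16.
deg f ≤ 4 (via 0,0,3).
Solve for f: f(k) = k*(4*k**3 - 2*k**2 + 4*k - 1)/16 (degree 4 ≤ 4).
Then R = B(k−1)f/C = k*(4*k**3 - 2*k**2 + 4*k - 1)/(16*k**3 + 18*k**2 + 18*k + 5), so s_k = R(k)·t_k = k*(-4*k**3 + 2*k**2 - 4*k + 1).
Verify: -16*k**3 - 18*k**2 - 18*k - 5 matches t_k.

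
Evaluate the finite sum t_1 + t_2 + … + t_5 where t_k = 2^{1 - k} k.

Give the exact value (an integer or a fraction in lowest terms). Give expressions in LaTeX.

t_(k+1)/t_k = (k + 1)/(2*k).
A = 1/2, B = 1, C = k.
Key eq: (1/2)·f(k+1) = (1)·f(k) + (k).
Degrees (0,0,1) ⇒ d ≤ 1.
Match coefficients ⇒ f(k) = -2*(k + 1).
R(k) = B(k−1)·f(k)/C(k) = -2*(k + 1)/k; s_k = R·t_k = 2**(2 - k)*(-k - 1).
Δs = 2**(1 - k)*k, as required.
Telescoping: Σ = s_(6) − s_(1) = -7/16 − (-4) = 57/16.

Σ = 57/16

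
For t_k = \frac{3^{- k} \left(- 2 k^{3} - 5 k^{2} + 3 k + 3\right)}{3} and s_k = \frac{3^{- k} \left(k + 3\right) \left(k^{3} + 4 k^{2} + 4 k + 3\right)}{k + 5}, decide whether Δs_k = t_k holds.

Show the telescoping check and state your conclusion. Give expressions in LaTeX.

s_(k+1) = (k**4 + 11*k**3 + 43*k**2 + 72*k + 48)/(3*3**k*(k + 6))
s_(k+1) − s_k = (-2*k**5 - 23*k**4 - 76*k**3 - 46*k**2 + 111*k + 78)/(3*3**k*(k**2 + 11*k + 30))
(s_(k+1) − s_k) − t_k = 4*(k**4 + 9*k**3 + 17*k**2 - 3*k - 3)/(3*3**k*(k**2 + 11*k + 30))

Invalid: residual \frac{4 \cdot 3^{- k} \left(k^{4} + 9 k^{3} + 17 k^{2} - 3 k - 3\right)}{3 \left(k^{2} + 11 k + 30\right)} ≠ 0.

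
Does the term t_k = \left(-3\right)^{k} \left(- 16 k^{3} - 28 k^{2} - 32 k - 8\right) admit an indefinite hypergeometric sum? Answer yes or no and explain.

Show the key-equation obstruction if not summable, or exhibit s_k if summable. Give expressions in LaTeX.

Compute t_(k+1)/t_k: get 3*(-4*k**3 - 19*k**2 - 34*k - 21)/(4*k**3 + 7*k**2 + 8*k + 2).
A = -3, B = 1, C = k**3 + 7*k**2/4 + 2*k + 1/2.
f must satisfy (-3)·f(k+1) − (1)·f(k) = k**3 + 7*k**2/4 + 2*k + 1/2.
Bound: deg f ≤ 3.
A polynomial solution: f(k) = -(2*k - 1)*(2*k**2 + 1)/16.
So s_k = (B(k−1)f/C)·t_k = (-(2*k - 1)*(2*k**2 + 1)/(4*(4*k**3 + 7*k**2 + 8*k + 2)))·t_k = (-3)**k*(4*k**3 - 2*k**2 + 2*k - 1).
Verify: (-3)**k*(-16*k**3 - 28*k**2 - 32*k - 8) matches t_k.

Yes. s_k = \left(-3\right)^{k} \left(4 k^{3} - 2 k^{2} + 2 k - 1\right).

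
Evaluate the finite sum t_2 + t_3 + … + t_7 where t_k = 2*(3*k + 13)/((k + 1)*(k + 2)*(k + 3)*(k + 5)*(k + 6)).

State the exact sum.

Compute t_(k+1)/t_k: get (k + 1)*(k + 5)*(3*k + 16)/((k + 4)*(k + 7)*(3*k + 13)).
Normal form (A,B,C) = (k + 1, k + 7, k**2 + 25*k/3 + 52/3).
Set up (k + 1)·f(k+1) − (k + 6)·f(k) − (k**2 + 25*k/3 + 52/3) = 0.
d = 5 from the (1,1,2) case.
Match coefficients ⇒ f(k) = k*(k + 3)*(k + 4)*(k**2 + 8*k + 17)/30.
Then R = B(k−1)f/C = k*(k + 3)*(k + 6)*(k**2 + 8*k + 17)/(10*(3*k + 13)), so s_k = R(k)·t_k = k*(k**2 + 8*k + 17)/(5*(k**3 + 8*k**2 + 17*k + 10)).
Verify: 2*(3*k + 13)/(k**5 + 17*k**4 + 107*k**3 + 307*k**2 + 396*k + 180) matches t_k.
Telescoping: Σ = s_(8) − s_(2) = 116/585 − (37/210) = 181/8190.

Σ = 181/8190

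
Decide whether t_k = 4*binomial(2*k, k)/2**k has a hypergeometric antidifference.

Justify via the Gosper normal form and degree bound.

Step 1: r(k) = (2*k + 1)/(k + 1).
Normal form (A,B,C) = (2*k + 1, k + 1, 1).
Need (2*k + 1)·f(k+1) − (k)·f(k) = 1.
Degrees (1,1,0) ⇒ d ≤ -1.
Bound -1 < 0, so the key equation has no polynomial solution.

No — negative degree bound, so no certificate f.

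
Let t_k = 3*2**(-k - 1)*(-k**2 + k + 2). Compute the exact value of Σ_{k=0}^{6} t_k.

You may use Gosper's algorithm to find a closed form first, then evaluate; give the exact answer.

The ratio is (k**2 + k - 2)/(2*(k**2 - k - 2)).
Factor: A=1/2; B=1; C=k**2 - k - 2.
Solve (1/2)·f(k+1) − (1)·f(k) = k**2 - k - 2.
Bound: deg f ≤ 2.
Solve for f: f(k) = -2*k*(k + 1) (degree 2 ≤ 2).
Get s_k = R·t_k = 3*k*(k + 1)/2**k with R(k) = B(k−1)f(k)/C(k) = -2*k/(k - 2).
s_(k+1) − s_k = 3*(2 - k)*(k + 1)/(2*2**k) = t_k.
Sum = s_(7) − s_(0); s_(7) = 21/16, s_(0) = 0 ⇒ 21/16.

Σ = 21/16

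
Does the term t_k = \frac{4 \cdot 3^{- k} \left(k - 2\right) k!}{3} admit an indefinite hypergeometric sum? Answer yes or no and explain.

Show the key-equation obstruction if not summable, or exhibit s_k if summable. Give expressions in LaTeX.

Yes. s_k = 4 \cdot 3^{- k} k!.

t_(k+1)/t_k = (k**2 - 1)/(3*(k - 2)).
So A=k/3 + 1/3 and B=1, with C=k - 2.
Set up (k/3 + 1/3)·f(k+1) − (1)·f(k) − (k - 2) = 0.
deg f ≤ 0 (via 1,0,1).
A polynomial solution: f(k) = 3.
R(k) = B(k−1)·f(k)/C(k) = 3/(k - 2); s_k = R·t_k = 4*factorial(k)/3**k.
Δs = 4*(k - 2)*factorial(k)/(3*3**k), as required.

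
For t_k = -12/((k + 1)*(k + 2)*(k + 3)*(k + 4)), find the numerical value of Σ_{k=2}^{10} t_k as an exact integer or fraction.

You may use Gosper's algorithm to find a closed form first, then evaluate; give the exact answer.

Σ = -59/910

Ratio r(k) = (k + 1)/(k + 5).
Gosper form: A/B · C(k+1)/C(k) with A=k + 1, B=k + 5, C=1.
f must satisfy (k + 1)·f(k+1) − (k + 4)·f(k) = 1.
deg f ≤ 3 (via 1,1,0).
A polynomial solution: f(k) = k*(k**2 + 6*k + 11)/18.
Then R = B(k−1)f/C = k*(k + 4)*(k**2 + 6*k + 11)/18, so s_k = R(k)·t_k = 2*k*(-k**2 - 6*k - 11)/(3*(k + 1)*(k + 2)*(k + 3)).
Δs = -12/(k**4 + 10*k**3 + 35*k**2 + 50*k + 24), as required.
Sum = s_(11) − s_(2); s_(11) = -121/182, s_(2) = -3/5 ⇒ -59/910.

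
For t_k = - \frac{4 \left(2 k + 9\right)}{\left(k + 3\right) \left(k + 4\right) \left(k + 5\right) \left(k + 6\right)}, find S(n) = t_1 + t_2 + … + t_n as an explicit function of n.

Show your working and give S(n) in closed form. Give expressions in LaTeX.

S(n) = \frac{n \left(- n - 10\right)}{6 \left(n^{2} + 10 n + 24\right)}

t_(k+1)/t_k = (k + 3)*(2*k + 11)/((k + 7)*(2*k + 9)).
Take A(k)=k + 3, B(k)=k + 7, C(k)=k + 9/2.
Set up (k + 3)·f(k+1) − (k + 6)·f(k) − (k + 9/2) = 0.
d = 3 from the (1,1,1) case.
Coefficient equations give f(k) = k*(k + 4)*(k + 8)/30.
Then R = B(k−1)f/C = k*(k + 4)*(k + 6)*(k + 8)/(15*(2*k + 9)), so s_k = R(k)·t_k = 4*k*(-k - 8)/(15*(k**2 + 8*k + 15)).
Δs = 4*(-2*k - 9)/(k**4 + 18*k**3 + 119*k**2 + 342*k + 360), as required.
Telescope: S(n) = s_(n+1) − s_(1) = 4*(-n**2 - 10*n - 9)/(15*(n**2 + 10*n + 24)) − (-1/10) = n*(-n - 10)/(6*(n**2 + 10*n + 24)).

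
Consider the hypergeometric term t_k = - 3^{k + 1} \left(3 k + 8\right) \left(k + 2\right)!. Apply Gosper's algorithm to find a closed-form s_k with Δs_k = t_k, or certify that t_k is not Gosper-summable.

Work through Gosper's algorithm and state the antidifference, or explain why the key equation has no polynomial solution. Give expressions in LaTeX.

s_k = - 3^{k + 1} \left(k + 2\right)!

r(k) = 3*(k + 3)*(3*k + 11)/(3*k + 8) after simplifying.
A = 3*k + 9, B = 1, C = k + 8/3.
Need (3*k + 9)·f(k+1) − (1)·f(k) = k + 8/3.
Degrees (1,0,1) ⇒ d ≤ 0.
Match coefficients ⇒ f(k) = 1/3.
Get s_k = R·t_k = -3**(k + 1)*factorial(k + 2) with R(k) = B(k−1)f(k)/C(k) = 1/(3*k + 8).
s_(k+1) − s_k = -3**(k + 1)*(3*k + 8)*factorial(k + 2) = t_k.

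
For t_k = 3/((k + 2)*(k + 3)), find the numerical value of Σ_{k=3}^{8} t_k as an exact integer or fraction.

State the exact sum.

Σ = 18/55

Ratio r(k) = (k + 2)/(k + 4).
Factor: A=k + 2; B=k + 4; C=1.
Need (k + 2)·f(k+1) − (k + 3)·f(k) = 1.
d = 1 from the (1,1,0) case.
Match coefficients ⇒ f(k) = k/2.
Get s_k = R·t_k = 3*k/(2*(k + 2)) with R(k) = B(k−1)f(k)/C(k) = k*(k + 3)/2.
Verify: 3/(k**2 + 5*k + 6) matches t_k.
Sum = s_(9) − s_(3); s_(9) = 27/22, s_(3) = 9/10 ⇒ 18/55.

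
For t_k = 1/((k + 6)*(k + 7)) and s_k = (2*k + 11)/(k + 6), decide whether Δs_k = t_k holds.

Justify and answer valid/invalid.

valid; difference matches t_k

s_(k+1) = (2*k + 13)/(k + 7)
s_(k+1) − s_k = 1/(k**2 + 13*k + 42)
(s_(k+1) − s_k) − t_k = 0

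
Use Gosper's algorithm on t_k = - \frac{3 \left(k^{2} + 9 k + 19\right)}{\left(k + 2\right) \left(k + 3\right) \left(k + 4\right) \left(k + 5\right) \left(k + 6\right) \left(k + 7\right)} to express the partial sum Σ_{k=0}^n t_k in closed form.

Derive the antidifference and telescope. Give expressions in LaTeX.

S(n) = \frac{- n^{3} - 15 n^{2} - 71 n - 57}{48 \left(n^{3} + 15 n^{2} + 71 n + 105\right)}

The ratio is (k + 2)*(9*k + (k + 1)**2 + 28)/((k + 8)*(k**2 + 9*k + 19)).
Take A(k)=k + 2, B(k)=k + 8, C(k)=k**2 + 9*k + 19.
f must satisfy (k + 2)·f(k+1) − (k + 7)·f(k) = k**2 + 9*k + 19.
d = 5 from the (1,1,2) case.
Solving with deg f ≤ 5: f(k) = k*(k + 3)*(k + 5)*(k**2 + 12*k + 44)/144.
So s_k = (B(k−1)f/C)·t_k = (k*(k + 3)*(k + 5)*(k + 7)*(k**2 + 12*k + 44)/(144*(k**2 + 9*k + 19)))·t_k = k*(-k**2 - 12*k - 44)/(48*(k**3 + 12*k**2 + 44*k + 48)).
Verify: 3*(-k**2 - 9*k - 19)/(k**6 + 27*k**5 + 295*k**4 + 1665*k**3 + 5104*k**2 + 8028*k + 5040) matches t_k.
Σ_(k=0)^n t_k = s_(n+1) − s_(0) = ((-n**3 - 15*n**2 - 71*n - 57)/(48*(n**3 + 15*n**2 + 71*n + 105))) − (0), i.e. (-n**3 - 15*n**2 - 71*n - 57)/(48*(n**3 + 15*n**2 + 71*n + 105)).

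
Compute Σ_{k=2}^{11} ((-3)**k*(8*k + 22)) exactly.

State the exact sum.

Σ = -14880276

Compute t_(k+1)/t_k: get 3*(-4*k - 15)/(4*k + 11).
So A=-3 and B=1, with C=k + 11/4.
Key eq: (-3)·f(k+1) = (1)·f(k) + (k + 11/4).
Degrees (0,0,1) ⇒ d ≤ 1.
Match coefficients ⇒ f(k) = -(k + 2)/4.
Get s_k = R·t_k = -2*(-3)**k*(k + 2) with R(k) = B(k−1)f(k)/C(k) = -(k + 2)/(4*k + 11).
s_(k+1) − s_k = (-3)**k*(8*k + 22) = t_k.
Σ_(k=2)^(11) t_k = s_(12) − s_(2) = -14880348 − (-72) = -14880276.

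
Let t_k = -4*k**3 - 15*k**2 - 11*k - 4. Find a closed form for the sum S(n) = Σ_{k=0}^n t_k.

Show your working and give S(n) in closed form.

S(n) = -n**4 - 7*n**3 - 14*n**2 - 12*n - 4

Step 1: r(k) = (4*k**3 + 27*k**2 + 53*k + 34)/(4*k**3 + 15*k**2 + 11*k + 4).
Normal form (A,B,C) = (1, 1, k**3 + 15*k**2/4 + 11*k/4 + 1).
f must satisfy (1)·f(k+1) − (1)·f(k) = k**3 + 15*k**2/4 + 11*k/4 + 1.
Bound: deg f ≤ 4.
Solving with deg f ≤ 4: f(k) = k*(k**3 + 3*k**2 - k + 1)/4.
Then R = B(k−1)f/C = k*(k**3 + 3*k**2 - k + 1)/(4*k**3 + 15*k**2 + 11*k + 4), so s_k = R(k)·t_k = k*(-k**3 - 3*k**2 + k - 1).
Δs = -4*k**3 - 15*k**2 - 11*k - 4, as required.
Telescope: S(n) = s_(n+1) − s_(0) = -n**4 - 7*n**3 - 14*n**2 - 12*n - 4 − (0) = -n**4 - 7*n**3 - 14*n**2 - 12*n - 4.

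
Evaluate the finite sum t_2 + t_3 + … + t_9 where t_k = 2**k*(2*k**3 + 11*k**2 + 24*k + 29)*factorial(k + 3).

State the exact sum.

Ratio r(k) = 2*(2*k**4 + 25*k**3 + 120*k**2 + 274*k + 264)/(2*k**3 + 11*k**2 + 24*k + 29).
Gosper form: A/B · C(k+1)/C(k) with A=2*k + 8, B=1, C=k**3 + 11*k**2/2 + 12*k + 29/2.
Set up (2*k + 8)·f(k+1) − (1)·f(k) − (k**3 + 11*k**2/2 + 12*k + 29/2) = 0.
Degrees (1,0,3) ⇒ d ≤ 2.
A polynomial solution: f(k) = (k**2 + 3)/2.
Get s_k = R·t_k = 2**k*(k**2 + 3)*factorial(k + 3) with R(k) = B(k−1)f(k)/C(k) = (k**2 + 3)/(2*k**3 + 11*k**2 + 24*k + 29).
Δs = 2**k*(2*k**3 + 11*k**2 + 24*k + 29)*factorial(k + 3), as required.
Σ_(k=2)^(9) t_k = s_(10) − s_(2) = 656776337817600 − (3360) = 656776337814240.

Σ = 656776337814240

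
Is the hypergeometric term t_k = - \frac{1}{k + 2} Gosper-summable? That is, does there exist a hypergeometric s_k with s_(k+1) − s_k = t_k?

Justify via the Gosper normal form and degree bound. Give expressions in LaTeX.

Step 1: r(k) = (k + 2)/(k + 3).
Normal form (A,B,C) = (k + 2, k + 3, 1).
Solve (k + 2)·f(k+1) − (k + 2)·f(k) = 1.
Bound: deg f ≤ 0.
Write f(k) = c0. Then LHS − RHS = -1, requiring -1 = 0: contradictory. No certificate.

No — t_k has no hypergeometric antidifference.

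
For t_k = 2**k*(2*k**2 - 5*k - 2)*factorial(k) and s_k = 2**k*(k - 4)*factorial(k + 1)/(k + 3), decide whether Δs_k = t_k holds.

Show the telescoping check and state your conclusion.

s_(k+1) = 2**(k + 1)*(k - 3)*factorial(k + 2)/(k + 4)
s_(k+1) − s_k = 2**k*(2*k**3 + 3*k**2 - 18*k - 20)*factorial(k + 1)/((k + 3)*(k + 4))
(s_(k+1) − s_k) − t_k = -2**(k + 1)*(2*k**3 + k**2 - 18*k - 2)*factorial(k)/((k + 3)*(k + 4))

Invalid: residual -2**(k + 1)*(2*k**3 + k**2 - 18*k - 2)*factorial(k)/((k + 3)*(k + 4)) ≠ 0.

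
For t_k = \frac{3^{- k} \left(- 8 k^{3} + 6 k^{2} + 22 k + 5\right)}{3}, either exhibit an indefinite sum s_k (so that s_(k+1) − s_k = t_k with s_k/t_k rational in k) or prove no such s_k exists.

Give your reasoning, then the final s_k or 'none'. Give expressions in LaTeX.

t_(k+1)/t_k = (8*k**3 + 18*k**2 - 10*k - 25)/(3*(8*k**3 - 6*k**2 - 22*k - 5)).
Normal form (A,B,C) = (1/3, 1, k**3 - 3*k**2/4 - 11*k/4 - 5/8).
Set up (1/3)·f(k+1) − (1)·f(k) − (k**3 - 3*k**2/4 - 11*k/4 - 5/8) = 0.
Degrees (0,0,3) ⇒ d ≤ 3.
A polynomial solution: f(k) = -3*k*(4*k**2 + 3*k - 2)/8.
Certificate R = B(k−1)f/C = -3*k*(4*k**2 + 3*k - 2)/((4*k + 1)*(2*k**2 - 2*k - 5)) gives s_k = k*(4*k**2 + 3*k - 2)/3**k.
Check: Δs_k = (-8*k**3 + 6*k**2 + 22*k + 5)/(3*3**k). ✓

s_k = 3^{- k} k \left(4 k^{2} + 3 k - 2\right)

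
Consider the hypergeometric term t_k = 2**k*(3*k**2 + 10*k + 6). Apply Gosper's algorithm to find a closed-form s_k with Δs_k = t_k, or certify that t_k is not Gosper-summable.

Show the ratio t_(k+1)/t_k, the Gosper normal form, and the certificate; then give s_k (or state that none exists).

s_k = 2**k*(3*k**2 - 2*k + 4)

The ratio is 2*(3*k**2 + 16*k + 19)/(3*k**2 + 10*k + 6).
Take A(k)=2, B(k)=1, C(k)=k**2 + 10*k/3 + 2.
Need (2)·f(k+1) − (1)·f(k) = k**2 + 10*k/3 + 2.
From deg A=0, deg B=0, deg C=2: d=2.
Solve for f: f(k) = (3*k**2 - 2*k + 4)/3 (degree 2 ≤ 2).
Certificate R = B(k−1)f/C = (3*k**2 - 2*k + 4)/(3*k**2 + 10*k + 6) gives s_k = 2**k*(3*k**2 - 2*k + 4).
s_(k+1) − s_k = 2**k*(3*k**2 + 10*k + 6) = t_k.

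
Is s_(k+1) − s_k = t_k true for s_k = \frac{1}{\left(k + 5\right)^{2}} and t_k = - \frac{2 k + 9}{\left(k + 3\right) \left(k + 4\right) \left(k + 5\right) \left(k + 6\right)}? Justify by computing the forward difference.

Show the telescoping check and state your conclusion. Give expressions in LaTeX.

Invalid: residual \frac{2 \left(3 k^{2} + 29 k + 69\right)}{k^{6} + 29 k^{5} + 347 k^{4} + 2191 k^{3} + 7692 k^{2} + 14220 k + 10800} ≠ 0.

s_(k+1) = (k + 6)**(-2)
s_(k+1) − s_k = (k + 6)**(-2) - 1/(k + 5)**2
(s_(k+1) − s_k) − t_k = 2*(3*k**2 + 29*k + 69)/(k**6 + 29*k**5 + 347*k**4 + 2191*k**3 + 7692*k**2 + 14220*k + 10800)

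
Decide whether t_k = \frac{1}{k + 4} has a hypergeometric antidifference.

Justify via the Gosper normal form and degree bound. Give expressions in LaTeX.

t_(k+1)/t_k = (k + 4)/(k + 5).
Factor: A=k + 4; B=k + 5; C=1.
Key eq: (k + 4)·f(k+1) = (k + 4)·f(k) + (1).
deg f ≤ 0 (via 1,1,0).
f = c0 ⇒ A·f(k+1) − B(k−1)·f(k) − C = -1. The system {-1 = 0} is inconsistent; no antidifference.

No. Not Gosper-summable.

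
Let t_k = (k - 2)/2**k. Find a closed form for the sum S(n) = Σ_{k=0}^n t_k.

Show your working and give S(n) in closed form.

S(n) = -2 - n/2**n

The ratio is (k - 1)/(2*(k - 2)).
Gosper form: A/B · C(k+1)/C(k) with A=1/2, B=1, C=k - 2.
Key eq: (1/2)·f(k+1) = (1)·f(k) + (k - 2).
Bound: deg f ≤ 1.
Match coefficients ⇒ f(k) = -2*(k - 1).
Certificate R = B(k−1)f/C = -2*(k - 1)/(k - 2) gives s_k = 2**(1 - k)*(1 - k).
Check: Δs_k = (k - 2)/2**k. ✓
Evaluate: s_(n+1) = -n/2**n; subtract s_(0) = 2 ⇒ S(n) = -2 - n/2**n.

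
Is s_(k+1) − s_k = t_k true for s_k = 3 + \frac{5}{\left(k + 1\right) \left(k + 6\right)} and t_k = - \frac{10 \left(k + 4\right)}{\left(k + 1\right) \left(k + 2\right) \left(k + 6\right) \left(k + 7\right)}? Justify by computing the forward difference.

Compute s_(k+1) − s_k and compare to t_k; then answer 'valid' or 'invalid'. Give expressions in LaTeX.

s_(k+1) = 3 + 5/((k + 2)*(k + 7))
s_(k+1) − s_k = 10*(-k - 4)/(k**4 + 16*k**3 + 83*k**2 + 152*k + 84)
(s_(k+1) − s_k) − t_k = 0

Valid: the claim telescopes to t_k.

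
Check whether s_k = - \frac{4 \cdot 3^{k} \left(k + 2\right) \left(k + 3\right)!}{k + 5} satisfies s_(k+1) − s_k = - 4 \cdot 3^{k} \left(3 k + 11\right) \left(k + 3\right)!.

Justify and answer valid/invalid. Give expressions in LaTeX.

s_(k+1) = -12*3**k*(k + 3)*factorial(k + 4)/(k + 6)
s_(k+1) − s_k = -4*3**k*(3*k**3 + 35*k**2 + 133*k + 168)*factorial(k + 3)/((k + 5)*(k + 6))
(s_(k+1) − s_k) − t_k = 12*3**k*(3*k**2 + 26*k + 54)*factorial(k + 3)/((k + 5)*(k + 6))

Invalid: residual \frac{12 \cdot 3^{k} \left(3 k^{2} + 26 k + 54\right) \left(k + 3\right)!}{\left(k + 5\right) \left(k + 6\right)} ≠ 0.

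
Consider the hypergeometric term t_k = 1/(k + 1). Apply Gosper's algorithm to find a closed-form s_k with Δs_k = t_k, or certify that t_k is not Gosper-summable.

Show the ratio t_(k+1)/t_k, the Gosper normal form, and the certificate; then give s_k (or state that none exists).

none (Gosper's algorithm certifies no s_k)

The ratio is (k + 1)/(k + 2).
So A=k + 1 and B=k + 2, with C=1.
Need (k + 1)·f(k+1) − (k + 1)·f(k) = 1.
Bound: deg f ≤ 0.
Generic f = c0 gives residual -1; -1 = 0 cannot hold, so t_k is not Gosper-summable.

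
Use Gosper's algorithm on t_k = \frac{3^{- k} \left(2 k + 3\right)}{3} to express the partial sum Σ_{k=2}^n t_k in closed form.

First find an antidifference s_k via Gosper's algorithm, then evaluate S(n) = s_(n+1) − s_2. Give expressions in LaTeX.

t_(k+1)/t_k = (2*k + 5)/(3*(2*k + 3)).
Factor: A=1/3; B=1; C=k + 3/2.
Solve (1/3)·f(k+1) − (1)·f(k) = k + 3/2.
Degrees (0,0,1) ⇒ d ≤ 1.
Solving with deg f ≤ 1: f(k) = -3*(k + 2)/2.
Get s_k = R·t_k = (-k - 2)/3**k with R(k) = B(k−1)f(k)/C(k) = -3*(k + 2)/(2*k + 3).
s_(k+1) − s_k = (2*k + 3)/(3*3**k) = t_k.
s_(n+1) = 3**(-n - 1)*(-n - 3) and s_(2) = -4/9, so S(n) = 3**(-n - 2)*(4*3**n - 3*n - 9).

S(n) = 3^{- n - 2} \left(4 \cdot 3^{n} - 3 n - 9\right)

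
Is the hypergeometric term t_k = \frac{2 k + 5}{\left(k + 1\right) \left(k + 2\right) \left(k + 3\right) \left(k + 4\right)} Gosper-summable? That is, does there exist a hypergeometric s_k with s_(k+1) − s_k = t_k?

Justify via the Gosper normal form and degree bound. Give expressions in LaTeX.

r(k) = (k + 1)*(2*k + 7)/((k + 5)*(2*k + 5)) after simplifying.
So A=k + 1 and B=k + 5, with C=k + 5/2.
Need (k + 1)·f(k+1) − (k + 4)·f(k) = k + 5/2.
d = 3 from the (1,1,1) case.
A polynomial solution: f(k) = k*(k + 2)*(k + 4)/6.
R(k) = B(k−1)·f(k)/C(k) = k*(k + 2)*(k + 4)**2/(3*(2*k + 5)); s_k = R·t_k = k*(k + 4)/(3*(k**2 + 4*k + 3)).
Verify: (2*k + 5)/(k**4 + 10*k**3 + 35*k**2 + 50*k + 24) matches t_k.

Yes. s_k = \frac{k \left(k + 4\right)}{3 \left(k^{2} + 4 k + 3\right)}.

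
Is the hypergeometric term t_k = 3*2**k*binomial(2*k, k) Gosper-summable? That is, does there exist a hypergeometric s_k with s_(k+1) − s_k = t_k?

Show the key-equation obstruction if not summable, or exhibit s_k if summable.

The ratio is 4*(2*k + 1)/(k + 1).
Gosper form: A/B · C(k+1)/C(k) with A=8*k + 4, B=k + 1, C=1.
Solve (8*k + 4)·f(k+1) − (k)·f(k) = 1.
deg f ≤ -1 (via 1,1,0).
Negative degree bound (-1): no f exists, t_k not Gosper-summable.

No — t_k has no hypergeometric antidifference.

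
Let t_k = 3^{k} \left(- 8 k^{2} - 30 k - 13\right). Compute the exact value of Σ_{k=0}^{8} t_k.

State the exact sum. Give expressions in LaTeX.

Ratio r(k) = 3*(8*k**2 + 46*k + 51)/(8*k**2 + 30*k + 13).
Factor: A=3; B=1; C=k**2 + 15*k/4 + 13/8.
f must satisfy (3)·f(k+1) − (1)·f(k) = k**2 + 15*k/4 + 13/8.
From deg A=0, deg B=0, deg C=2: d=2.
Coefficient equations give f(k) = (4*k**2 + 3*k - 4)/8.
Get s_k = R·t_k = 3**k*(-4*k**2 - 3*k + 4) with R(k) = B(k−1)f(k)/C(k) = (4*k**2 + 3*k - 4)/((2*k + 1)*(4*k + 13)).
s_(k+1) − s_k = 3**k*(-8*k**2 - 30*k - 13) = t_k.
Evaluate s at k=9 and k=0: -6830001 and 4; difference -6830005.

Σ = -6830005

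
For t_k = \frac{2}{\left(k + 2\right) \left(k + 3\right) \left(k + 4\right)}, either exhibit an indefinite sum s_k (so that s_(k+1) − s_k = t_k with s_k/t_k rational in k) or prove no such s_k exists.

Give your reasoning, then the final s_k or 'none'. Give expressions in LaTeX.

The ratio is (k + 2)/(k + 5).
Factor: A=k + 2; B=k + 5; C=1.
Key eq: (k + 2)·f(k+1) = (k + 4)·f(k) + (1).
deg f ≤ 2 (via 1,1,0).
Solving with deg f ≤ 2: f(k) = k*(k + 5)/12.
Certificate R = B(k−1)f/C = k*(k + 4)*(k + 5)/12 gives s_k = k*(k + 5)/(6*(k + 2)*(k + 3)).
s_(k+1) − s_k = 2/(k**3 + 9*k**2 + 26*k + 24) = t_k.

s_k = \frac{k \left(k + 5\right)}{6 \left(k + 2\right) \left(k + 3\right)}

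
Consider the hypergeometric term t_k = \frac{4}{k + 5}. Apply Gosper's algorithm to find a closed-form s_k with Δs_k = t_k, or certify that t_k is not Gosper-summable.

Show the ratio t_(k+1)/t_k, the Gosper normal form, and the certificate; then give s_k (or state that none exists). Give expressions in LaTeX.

no hypergeometric antidifference exists

t_(k+1)/t_k = (k + 5)/(k + 6).
Normal form (A,B,C) = (k + 5, k + 6, 1).
Key eq: (k + 5)·f(k+1) = (k + 5)·f(k) + (1).
deg f ≤ 0 (via 1,1,0).
Write f(k) = c0. Then LHS − RHS = -1, requiring -1 = 0: contradictory. No certificate.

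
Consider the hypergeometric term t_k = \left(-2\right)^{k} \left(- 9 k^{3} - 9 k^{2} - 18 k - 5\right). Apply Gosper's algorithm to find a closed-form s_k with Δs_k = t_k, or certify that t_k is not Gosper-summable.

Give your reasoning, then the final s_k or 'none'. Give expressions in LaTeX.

r(k) = 2*(-9*k**3 - 36*k**2 - 63*k - 41)/(9*k**3 + 9*k**2 + 18*k + 5) after simplifying.
A = -2, B = 1, C = k**3 + k**2 + 2*k + 5/9.
Solve (-2)·f(k+1) − (1)·f(k) = k**3 + k**2 + 2*k + 5/9.
Bound: deg f ≤ 3.
A polynomial solution: f(k) = -(3*k**3 - 3*k**2 + 4*k - 1)/9.
So s_k = (B(k−1)f/C)·t_k = (-(3*k**3 - 3*k**2 + 4*k - 1)/(9*k**3 + 9*k**2 + 18*k + 5))·t_k = (-2)**k*(3*k**3 - 3*k**2 + 4*k - 1).
Check: Δs_k = (-2)**k*(-9*k**3 - 9*k**2 - 18*k - 5). ✓

s_k = \left(-2\right)^{k} \left(3 k^{3} - 3 k^{2} + 4 k - 1\right)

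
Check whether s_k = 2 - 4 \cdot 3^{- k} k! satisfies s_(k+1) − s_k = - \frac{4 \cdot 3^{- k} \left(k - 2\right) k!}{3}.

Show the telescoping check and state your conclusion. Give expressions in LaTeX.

valid (s_(k+1) − s_k reduces to t_k)

s_(k+1) = (6*3**k - 4*k*factorial(k) - 4*factorial(k))/(3*3**k)
s_(k+1) − s_k = -4*(k - 2)*factorial(k)/(3*3**k)
(s_(k+1) − s_k) − t_k = 0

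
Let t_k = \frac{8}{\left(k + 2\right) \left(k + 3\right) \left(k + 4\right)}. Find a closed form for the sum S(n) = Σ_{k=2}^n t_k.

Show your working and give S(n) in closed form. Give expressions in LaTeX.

Step 1: r(k) = (k + 2)/(k + 5).
Take A(k)=k + 2, B(k)=k + 5, C(k)=1.
Key eq: (k + 2)·f(k+1) = (k + 4)·f(k) + (1).
From deg A=1, deg B=1, deg C=0: d=2.
Solving with deg f ≤ 2: f(k) = k*(k + 5)/12.
Certificate R = B(k−1)f/C = k*(k + 4)*(k + 5)/12 gives s_k = 2*k*(k + 5)/(3*(k + 2)*(k + 3)).
Verify: 8/(k**3 + 9*k**2 + 26*k + 24) matches t_k.
Telescope: S(n) = s_(n+1) − s_(2) = 2*(n**2 + 7*n + 6)/(3*(n**2 + 7*n + 12)) − (7/15) = (n**2 + 7*n - 8)/(5*(n**2 + 7*n + 12)).

S(n) = \frac{n^{2} + 7 n - 8}{5 \left(n^{2} + 7 n + 12\right)}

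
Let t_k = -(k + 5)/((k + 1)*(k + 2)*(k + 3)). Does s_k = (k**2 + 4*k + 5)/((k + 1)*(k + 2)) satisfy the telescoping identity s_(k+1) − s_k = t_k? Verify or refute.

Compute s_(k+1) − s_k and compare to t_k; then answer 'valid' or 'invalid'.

valid; difference matches t_k

s_(k+1) = (4*k + (k + 1)**2 + 9)/((k + 2)*(k + 3))
s_(k+1) − s_k = (-k - 5)/(k**3 + 6*k**2 + 11*k + 6)
(s_(k+1) − s_k) − t_k = 0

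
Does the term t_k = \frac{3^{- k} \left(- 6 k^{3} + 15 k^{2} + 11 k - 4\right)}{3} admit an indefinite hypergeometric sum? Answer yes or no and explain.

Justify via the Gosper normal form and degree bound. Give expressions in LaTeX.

t_(k+1)/t_k = (6*k**3 + 3*k**2 - 23*k - 16)/(3*(6*k**3 - 15*k**2 - 11*k + 4)).
Take A(k)=1/3, B(k)=1, C(k)=k**3 - 5*k**2/2 - 11*k/6 + 2/3.
Solve (1/3)·f(k+1) − (1)·f(k) = k**3 - 5*k**2/2 - 11*k/6 + 2/3.
Degrees (0,0,3) ⇒ d ≤ 3.
A polynomial solution: f(k) = -k*(3*k**2 - 3*k - 4)/2.
R(k) = B(k−1)·f(k)/C(k) = -3*k*(3*k**2 - 3*k - 4)/(6*k**3 - 15*k**2 - 11*k + 4); s_k = R·t_k = k*(3*k**2 - 3*k - 4)/3**k.
Check: Δs_k = (-6*k**3 + 15*k**2 + 11*k - 4)/(3*3**k). ✓

Yes. s_k = 3^{- k} k \left(3 k^{2} - 3 k - 4\right).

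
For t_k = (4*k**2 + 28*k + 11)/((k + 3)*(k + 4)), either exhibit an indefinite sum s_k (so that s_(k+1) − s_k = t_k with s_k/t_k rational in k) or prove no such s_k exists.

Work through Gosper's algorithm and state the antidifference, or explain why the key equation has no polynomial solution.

s_k = k*(12*k - 1)/(3*(k + 3))

The ratio is (k + 3)*(28*k + 4*(k + 1)**2 + 39)/((k + 5)*(4*k**2 + 28*k + 11)).
Gosper form: A/B · C(k+1)/C(k) with A=k + 3, B=k + 5, C=k**2 + 7*k + 11/4.
f must satisfy (k + 3)·f(k+1) − (k + 4)·f(k) = k**2 + 7*k + 11/4.
Degrees (1,1,2) ⇒ d ≤ 2.
Match coefficients ⇒ f(k) = k*(12*k - 1)/12.
Get s_k = R·t_k = k*(12*k - 1)/(3*(k + 3)) with R(k) = B(k−1)f(k)/C(k) = k*(k + 4)*(12*k - 1)/(3*(4*k**2 + 28*k + 11)).
Δs = (4*k**2 + 28*k + 11)/(k**2 + 7*k + 12), as required.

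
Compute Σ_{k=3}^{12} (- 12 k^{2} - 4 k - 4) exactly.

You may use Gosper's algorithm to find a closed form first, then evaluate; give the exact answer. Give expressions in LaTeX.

Σ = -8080

Step 1: r(k) = (k + 3*(k + 1)**2 + 2)/(3*k**2 + k + 1).
Take A(k)=1, B(k)=1, C(k)=k**2 + k/3 + 1/3.
Key eq: (1)·f(k+1) = (1)·f(k) + (k**2 + k/3 + 1/3).
d = 3 from the (0,0,2) case.
Solve for f: f(k) = k*(k**2 - k + 1)/3 (degree 3 ≤ 3).
Then R = B(k−1)f/C = k*(k**2 - k + 1)/(3*k**2 + k + 1), so s_k = R(k)·t_k = 4*k*(-k**2 + k - 1).
Check: Δs_k = -12*k**2 - 4*k - 4. ✓
Sum = s_(13) − s_(3); s_(13) = -8164, s_(3) = -84 ⇒ -8080.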